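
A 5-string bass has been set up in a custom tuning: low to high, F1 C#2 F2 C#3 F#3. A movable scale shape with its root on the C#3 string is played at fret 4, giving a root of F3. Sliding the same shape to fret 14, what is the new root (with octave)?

Moving from fret 4 to fret 14 shifts the root by 10 semitones.
F3 up 10 semitones is D#4.

D#4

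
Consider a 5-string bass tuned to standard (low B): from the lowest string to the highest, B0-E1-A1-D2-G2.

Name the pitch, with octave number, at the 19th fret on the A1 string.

Each fret is one semitone, so A1 + 19 = E3.

E3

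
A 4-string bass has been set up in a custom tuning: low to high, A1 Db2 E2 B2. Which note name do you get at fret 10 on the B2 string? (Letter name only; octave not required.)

A

B2 is MIDI 47. Adding 10 gives 57; 57 mod 12 = 9, i.e. A.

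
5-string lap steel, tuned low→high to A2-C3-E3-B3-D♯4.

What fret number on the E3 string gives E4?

12

E4 is 12 semitones above the open E3 (E–F–F#–G–…–D–D#–E), so it sits at fret 12.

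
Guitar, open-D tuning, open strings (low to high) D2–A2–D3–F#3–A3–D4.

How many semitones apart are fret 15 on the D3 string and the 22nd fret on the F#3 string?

11 semitones

D3 at fret 15 → F4 (MIDI 65); F#3 at fret 22 → E5 (MIDI 76).
65 − 76 = -11, so the two pitches are 11 semitones apart, with E5 the higher.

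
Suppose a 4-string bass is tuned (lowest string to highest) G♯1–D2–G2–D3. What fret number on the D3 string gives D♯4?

13

D♯4 is 13 semitones above the open D3 (D–D#–E–F–…–C#–D–D#), so it sits at fret 13.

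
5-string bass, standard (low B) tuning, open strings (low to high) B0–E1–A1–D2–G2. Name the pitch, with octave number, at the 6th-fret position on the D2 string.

G#2

Each fret is one semitone, so D2 + 6 = G#2.
(Equivalently spelled Ab2.)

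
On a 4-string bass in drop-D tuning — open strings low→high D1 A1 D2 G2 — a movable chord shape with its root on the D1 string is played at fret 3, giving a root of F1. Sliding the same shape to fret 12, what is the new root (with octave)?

Moving from fret 3 to fret 12 shifts the root by 9 semitones.
F1 up 9 semitones is D2.

D2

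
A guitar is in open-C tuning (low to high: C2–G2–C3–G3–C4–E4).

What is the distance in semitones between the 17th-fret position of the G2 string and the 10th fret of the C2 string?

G2 at fret 17 → C4 (MIDI 60); C2 at fret 10 → A♯2 (MIDI 46).
60 − 46 = 14, so the two pitches are 14 semitones apart, with C4 the higher.

14 semitones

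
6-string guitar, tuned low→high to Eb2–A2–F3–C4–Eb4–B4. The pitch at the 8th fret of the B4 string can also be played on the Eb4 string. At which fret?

16

Fret 8 on B4 is MIDI 71 + 8 = 79 (G5). On the Eb4 string (open MIDI 63), that pitch is 79 − 63 = fret 16.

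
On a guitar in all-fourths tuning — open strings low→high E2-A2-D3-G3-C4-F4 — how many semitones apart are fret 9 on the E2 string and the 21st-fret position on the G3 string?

E2 at fret 9 → C♯3 (MIDI 49); G3 at fret 21 → E5 (MIDI 76).
49 − 76 = -27, so the two pitches are 27 semitones apart, with E5 the higher.

27 semitones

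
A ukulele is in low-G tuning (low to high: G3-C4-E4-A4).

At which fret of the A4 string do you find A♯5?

A♯5 is 13 semitones above the open A4 (A–A#–B–C–…–G#–A–A#), so it sits at fret 13.

13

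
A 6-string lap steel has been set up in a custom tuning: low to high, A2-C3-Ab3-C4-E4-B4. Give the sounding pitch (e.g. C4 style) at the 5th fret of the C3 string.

F3

C3 is MIDI 48. Adding 5 gives 53, which is F3.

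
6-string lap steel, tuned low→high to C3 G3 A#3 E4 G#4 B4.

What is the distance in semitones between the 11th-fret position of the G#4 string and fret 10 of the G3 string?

G#4 at fret 11 → G5 (MIDI 79); G3 at fret 10 → F4 (MIDI 65).
79 − 65 = 14, so the two pitches are 14 semitones apart, with G5 the higher.

14 semitones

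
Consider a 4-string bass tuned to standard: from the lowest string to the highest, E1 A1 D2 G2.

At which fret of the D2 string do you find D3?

12

D3 is 12 semitones above the open D2 (D–D#–E–F–…–C–C#–D), so it sits at fret 12.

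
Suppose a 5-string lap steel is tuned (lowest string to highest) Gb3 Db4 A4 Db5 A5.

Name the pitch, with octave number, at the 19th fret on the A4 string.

A4 is MIDI 69. Adding 19 gives 88, which is E6.

E6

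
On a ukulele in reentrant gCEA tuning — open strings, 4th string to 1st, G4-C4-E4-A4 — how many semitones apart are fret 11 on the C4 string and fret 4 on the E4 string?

C4 at fret 11 → B4 (MIDI 71); E4 at fret 4 → G♯4 (MIDI 68).
71 − 68 = 3, so the two pitches are 3 semitones apart, with B4 the higher.

3 semitones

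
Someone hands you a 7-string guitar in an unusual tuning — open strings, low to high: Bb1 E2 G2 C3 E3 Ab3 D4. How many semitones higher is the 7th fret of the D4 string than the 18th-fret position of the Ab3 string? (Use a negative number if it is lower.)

-5 semitones

D4 at fret 7 → A4 (MIDI 69); Ab3 at fret 18 → D5 (MIDI 74).
69 − 74 = -5, so the two pitches are 5 semitones apart.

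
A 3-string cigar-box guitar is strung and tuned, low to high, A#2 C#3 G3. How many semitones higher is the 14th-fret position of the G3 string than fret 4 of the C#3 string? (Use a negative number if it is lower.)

G3 at fret 14 → A4 (MIDI 69); C#3 at fret 4 → F3 (MIDI 53).
69 − 53 = 16, so the two pitches are 16 semitones apart.

16 semitones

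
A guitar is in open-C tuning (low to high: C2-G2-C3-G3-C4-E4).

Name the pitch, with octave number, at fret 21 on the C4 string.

A5

Each fret is one semitone, so C4 + 21 = A5.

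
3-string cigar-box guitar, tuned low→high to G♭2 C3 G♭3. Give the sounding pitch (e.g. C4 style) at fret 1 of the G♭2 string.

The open G♭2 string plus 1 semitone: Gb–G.
No B→C boundary is crossed, so the octave stays at 2.

G2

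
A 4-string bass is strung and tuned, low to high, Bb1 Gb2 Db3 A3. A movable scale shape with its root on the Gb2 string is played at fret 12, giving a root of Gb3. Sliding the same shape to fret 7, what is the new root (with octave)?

Db3

Moving from fret 12 to fret 7 shifts the root by -5 semitones.
Gb3 down 5 semitones is Db3.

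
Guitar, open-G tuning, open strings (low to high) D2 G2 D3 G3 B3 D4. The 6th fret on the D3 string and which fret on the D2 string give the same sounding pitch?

D3 at fret 6 is D3 + 6 semitones = G♯3.
The open D2 string is 12 semitones below the open D3, so the same pitch on the D2 string lies at fret 6 + 12 = 18.

18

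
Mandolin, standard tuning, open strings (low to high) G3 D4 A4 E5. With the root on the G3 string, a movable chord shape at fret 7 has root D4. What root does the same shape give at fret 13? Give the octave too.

G♯4

Moving from fret 7 to fret 13 shifts the root by 6 semitones.
D4 up 6 semitones is G♯4.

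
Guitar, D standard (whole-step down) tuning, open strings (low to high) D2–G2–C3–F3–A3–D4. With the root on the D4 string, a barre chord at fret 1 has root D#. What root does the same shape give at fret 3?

Moving from fret 1 to fret 3 shifts the root by 2 semitones.
D# up 2 semitones is F.

F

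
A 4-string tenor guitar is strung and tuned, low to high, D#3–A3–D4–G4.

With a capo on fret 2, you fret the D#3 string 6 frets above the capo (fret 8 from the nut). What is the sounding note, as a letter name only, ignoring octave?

The capo raises the open D#3 by 2 semitones to F3; fretting 6 more gives D#3 + 2 + 6 = D#3 + 8 semitones, landing on B.

B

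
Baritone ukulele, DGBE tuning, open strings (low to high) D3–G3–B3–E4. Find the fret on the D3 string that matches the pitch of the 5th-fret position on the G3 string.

10

Fret 5 on G3 is MIDI 55 + 5 = 60 (C4). On the D3 string (open MIDI 50), that pitch is 60 − 50 = fret 10.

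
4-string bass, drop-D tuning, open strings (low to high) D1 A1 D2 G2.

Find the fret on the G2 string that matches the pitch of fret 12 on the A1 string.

A1 at fret 12 is A1 + 12 semitones = A2.
The open G2 string is 10 semitones above the open A1, so the same pitch on the G2 string lies at fret 12 − 10 = 2.

2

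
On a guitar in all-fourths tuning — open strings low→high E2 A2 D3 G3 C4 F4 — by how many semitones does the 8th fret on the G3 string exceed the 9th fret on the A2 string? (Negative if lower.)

9 semitones

G3 at fret 8 → D#4 (MIDI 63); A2 at fret 9 → F#3 (MIDI 54).
63 − 54 = 9, so the two pitches are 9 semitones apart.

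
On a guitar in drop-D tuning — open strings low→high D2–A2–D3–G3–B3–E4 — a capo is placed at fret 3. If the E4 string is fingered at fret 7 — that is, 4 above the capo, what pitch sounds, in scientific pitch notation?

B4

The capo raises the open E4 by 3 semitones to G4; fretting 4 more gives E4 + 3 + 4 = E4 + 7 semitones = B4.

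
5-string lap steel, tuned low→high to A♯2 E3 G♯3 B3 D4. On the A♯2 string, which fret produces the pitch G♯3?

G♯3 is 10 semitones above the open A♯2 (A#–B–C–C#–…–F#–G–G#), so it sits at fret 10.

10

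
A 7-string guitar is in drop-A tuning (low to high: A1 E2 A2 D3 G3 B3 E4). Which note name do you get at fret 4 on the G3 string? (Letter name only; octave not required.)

The open G3 string plus 4 semitones: G–G#–A–A#–B.

B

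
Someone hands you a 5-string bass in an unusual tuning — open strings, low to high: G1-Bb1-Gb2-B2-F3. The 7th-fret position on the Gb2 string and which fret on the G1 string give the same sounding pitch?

Gb2 at fret 7 is Gb2 + 7 semitones = Db3.
The open G1 string is 11 semitones below the open Gb2, so the same pitch on the G1 string lies at fret 7 + 11 = 18.

18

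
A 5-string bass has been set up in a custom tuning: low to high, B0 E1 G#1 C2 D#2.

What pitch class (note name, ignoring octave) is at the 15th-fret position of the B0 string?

Each fret is one semitone, so B0 + 15 = D.

D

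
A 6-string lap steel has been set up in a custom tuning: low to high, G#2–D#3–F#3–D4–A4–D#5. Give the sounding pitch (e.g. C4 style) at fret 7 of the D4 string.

D4 is MIDI 62. Adding 7 gives 69, which is A4.

A4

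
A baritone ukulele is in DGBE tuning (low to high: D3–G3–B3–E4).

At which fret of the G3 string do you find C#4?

C#4 is 6 semitones above the open G3 (G–G#–A–A#–B–C–C#), so it sits at fret 6.

6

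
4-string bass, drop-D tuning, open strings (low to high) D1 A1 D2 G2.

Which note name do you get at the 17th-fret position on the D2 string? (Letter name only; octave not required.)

G

D2 is MIDI 38. Adding 17 gives 55; 55 mod 12 = 7, i.e. G.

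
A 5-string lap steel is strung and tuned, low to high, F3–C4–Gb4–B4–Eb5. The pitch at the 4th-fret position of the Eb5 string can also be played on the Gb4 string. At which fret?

13

Fret 4 on Eb5 is MIDI 75 + 4 = 79 (G5). On the Gb4 string (open MIDI 66), that pitch is 79 − 66 = fret 13.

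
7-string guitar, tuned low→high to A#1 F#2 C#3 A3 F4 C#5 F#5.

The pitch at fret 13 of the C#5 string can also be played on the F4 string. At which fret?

Fret 13 on C#5 is MIDI 73 + 13 = 86 (D6). On the F4 string (open MIDI 65), that pitch is 86 − 65 = fret 21.

21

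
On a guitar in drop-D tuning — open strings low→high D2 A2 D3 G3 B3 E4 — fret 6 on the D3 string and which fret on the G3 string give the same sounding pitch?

1

Fret 6 on D3 is MIDI 50 + 6 = 56 (G♯3). On the G3 string (open MIDI 55), that pitch is 56 − 55 = fret 1.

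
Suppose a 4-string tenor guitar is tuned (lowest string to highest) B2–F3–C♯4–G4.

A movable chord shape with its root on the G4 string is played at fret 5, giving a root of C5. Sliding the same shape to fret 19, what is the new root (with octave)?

D6

Moving from fret 5 to fret 19 shifts the root by 14 semitones.
C5 up 14 semitones is D6.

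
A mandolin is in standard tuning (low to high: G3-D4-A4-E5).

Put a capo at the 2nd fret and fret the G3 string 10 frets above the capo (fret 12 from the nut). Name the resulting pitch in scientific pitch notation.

G4

The capo raises the open G3 by 2 semitones to A3; fretting 10 more gives G3 + 2 + 10 = G3 + 12 semitones = G4.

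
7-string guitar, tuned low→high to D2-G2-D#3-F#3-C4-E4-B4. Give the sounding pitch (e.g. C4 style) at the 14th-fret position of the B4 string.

C#6

Each fret is one semitone, so B4 + 14 = C#6.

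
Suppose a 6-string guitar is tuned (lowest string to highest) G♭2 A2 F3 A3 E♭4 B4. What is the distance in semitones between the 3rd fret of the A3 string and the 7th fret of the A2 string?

8 semitones

A3 at fret 3 → C4 (MIDI 60); A2 at fret 7 → E3 (MIDI 52).
60 − 52 = 8, so the two pitches are 8 semitones apart, with C4 the higher.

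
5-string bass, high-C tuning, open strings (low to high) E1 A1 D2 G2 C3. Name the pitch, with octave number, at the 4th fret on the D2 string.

D2 is MIDI 38. Adding 4 gives 42, which is F#2.
(Equivalently spelled Gb2.)

F#2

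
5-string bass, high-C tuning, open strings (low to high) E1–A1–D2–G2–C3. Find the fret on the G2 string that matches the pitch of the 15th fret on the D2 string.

10

D2 at fret 15 is D2 + 15 semitones = F3.
The open G2 string is 5 semitones above the open D2, so the same pitch on the G2 string lies at fret 15 − 5 = 10.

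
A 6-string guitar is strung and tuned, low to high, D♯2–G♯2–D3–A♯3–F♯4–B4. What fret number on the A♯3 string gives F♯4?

8

F♯4 is 8 semitones above the open A♯3 (A#–B–C–C#–D–D#–E–F–F#), so it sits at fret 8.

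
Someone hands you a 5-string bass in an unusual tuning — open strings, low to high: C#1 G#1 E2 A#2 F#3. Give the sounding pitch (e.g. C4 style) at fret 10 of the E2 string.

E2 is MIDI 40. Adding 10 gives 50, which is D3.

D3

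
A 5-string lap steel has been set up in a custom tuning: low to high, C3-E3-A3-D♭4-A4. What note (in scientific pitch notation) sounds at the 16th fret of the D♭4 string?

The open D♭4 string plus 16 semitones: Db–D–Eb–E–…–Eb–E–F.
The walk passes from B into C once, so the octave number goes from 4 to 5.

F5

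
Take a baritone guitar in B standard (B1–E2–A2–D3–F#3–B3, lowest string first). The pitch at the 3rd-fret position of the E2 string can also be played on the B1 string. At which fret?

8

Fret 3 on E2 is MIDI 40 + 3 = 43 (G2). On the B1 string (open MIDI 35), that pitch is 43 − 35 = fret 8.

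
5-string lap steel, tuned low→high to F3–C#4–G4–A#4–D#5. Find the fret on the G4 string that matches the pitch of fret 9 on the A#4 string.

12

A#4 at fret 9 is A#4 + 9 semitones = G5.
The open G4 string is 3 semitones below the open A#4, so the same pitch on the G4 string lies at fret 9 + 3 = 12.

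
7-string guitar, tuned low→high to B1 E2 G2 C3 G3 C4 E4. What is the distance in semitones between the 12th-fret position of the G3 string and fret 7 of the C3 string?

G3 at fret 12 → G4 (MIDI 67); C3 at fret 7 → G3 (MIDI 55).
67 − 55 = 12, so the two pitches are 12 semitones apart, with G4 the higher.

12 semitones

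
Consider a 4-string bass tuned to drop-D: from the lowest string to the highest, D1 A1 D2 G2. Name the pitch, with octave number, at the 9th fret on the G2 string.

E3

The open G2 string plus 9 semitones: G–G#–A–A#–B–C–C#–D–D#–E.
The walk passes from B into C once, so the octave number goes from 2 to 3.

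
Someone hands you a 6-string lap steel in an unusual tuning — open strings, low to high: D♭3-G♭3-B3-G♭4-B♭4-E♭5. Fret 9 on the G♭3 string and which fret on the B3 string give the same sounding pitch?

Fret 9 on G♭3 is MIDI 54 + 9 = 63 (E♭4). On the B3 string (open MIDI 59), that pitch is 63 − 59 = fret 4.

4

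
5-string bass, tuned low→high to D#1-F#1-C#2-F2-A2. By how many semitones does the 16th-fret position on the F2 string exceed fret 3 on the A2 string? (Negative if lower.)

F2 at fret 16 → A3 (MIDI 57); A2 at fret 3 → C3 (MIDI 48).
57 − 48 = 9, so the two pitches are 9 semitones apart.

9 semitones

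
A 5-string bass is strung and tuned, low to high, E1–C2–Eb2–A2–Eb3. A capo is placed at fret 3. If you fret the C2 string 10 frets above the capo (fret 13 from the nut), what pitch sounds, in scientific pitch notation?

Db3

The capo raises the open C2 by 3 semitones to Eb2; fretting 10 more gives C2 + 3 + 10 = C2 + 13 semitones = Db3.
(Also written C#.)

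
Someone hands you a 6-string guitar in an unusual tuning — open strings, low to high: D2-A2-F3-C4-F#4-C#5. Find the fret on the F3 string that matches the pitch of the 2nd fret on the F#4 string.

F#4 at fret 2 is F#4 + 2 semitones = G#4.
The open F3 string is 13 semitones below the open F#4, so the same pitch on the F3 string lies at fret 2 + 13 = 15.

15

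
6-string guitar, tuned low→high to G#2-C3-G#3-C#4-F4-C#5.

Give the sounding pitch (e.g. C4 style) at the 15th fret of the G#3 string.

Each fret is one semitone, so G#3 + 15 = B4.

B4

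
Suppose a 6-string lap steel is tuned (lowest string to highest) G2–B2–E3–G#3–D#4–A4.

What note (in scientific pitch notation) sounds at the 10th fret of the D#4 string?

C#5

The open D#4 string plus 10 semitones: D#–E–F–F#–…–B–C–C#.
The walk passes from B into C once, so the octave number goes from 4 to 5.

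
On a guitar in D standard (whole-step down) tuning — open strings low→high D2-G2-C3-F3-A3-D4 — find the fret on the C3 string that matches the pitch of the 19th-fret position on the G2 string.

14

Fret 19 on G2 is MIDI 43 + 19 = 62 (D4). On the C3 string (open MIDI 48), that pitch is 62 − 48 = fret 14.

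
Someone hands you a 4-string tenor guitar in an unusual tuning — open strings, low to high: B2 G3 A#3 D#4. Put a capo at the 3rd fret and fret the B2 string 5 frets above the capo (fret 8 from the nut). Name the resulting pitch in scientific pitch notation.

The capo raises the open B2 by 3 semitones to D3; fretting 5 more gives B2 + 3 + 5 = B2 + 8 semitones = G3.

G3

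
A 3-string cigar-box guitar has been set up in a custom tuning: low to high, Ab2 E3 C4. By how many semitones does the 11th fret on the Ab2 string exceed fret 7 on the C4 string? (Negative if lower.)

-12 semitones

Ab2 at fret 11 → G3 (MIDI 55); C4 at fret 7 → G4 (MIDI 67).
55 − 67 = -12, so the two pitches are 12 semitones apart.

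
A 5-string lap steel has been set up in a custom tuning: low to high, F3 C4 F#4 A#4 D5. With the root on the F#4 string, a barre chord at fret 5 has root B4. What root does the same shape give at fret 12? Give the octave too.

Moving from fret 5 to fret 12 shifts the root by 7 semitones.
B4 up 7 semitones is F#5.

F#5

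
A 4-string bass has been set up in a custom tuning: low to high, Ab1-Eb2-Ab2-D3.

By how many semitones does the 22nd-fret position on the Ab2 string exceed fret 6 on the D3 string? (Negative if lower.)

Ab2 at fret 22 → Gb4 (MIDI 66); D3 at fret 6 → Ab3 (MIDI 56).
66 − 56 = 10, so the two pitches are 10 semitones apart.

10 semitones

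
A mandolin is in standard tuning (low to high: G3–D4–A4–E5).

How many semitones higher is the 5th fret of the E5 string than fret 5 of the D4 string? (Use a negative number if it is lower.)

14 semitones

E5 at fret 5 → A5 (MIDI 81); D4 at fret 5 → G4 (MIDI 67).
81 − 67 = 14, so the two pitches are 14 semitones apart.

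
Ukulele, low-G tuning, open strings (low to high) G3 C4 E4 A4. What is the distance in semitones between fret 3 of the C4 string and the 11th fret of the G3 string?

3 semitones

C4 at fret 3 → D#4 (MIDI 63); G3 at fret 11 → F#4 (MIDI 66).
63 − 66 = -3, so the two pitches are 3 semitones apart, with F#4 the higher.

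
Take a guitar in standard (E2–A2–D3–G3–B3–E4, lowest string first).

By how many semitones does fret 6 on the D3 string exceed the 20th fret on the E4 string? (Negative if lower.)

-28 semitones

D3 at fret 6 → G#3 (MIDI 56); E4 at fret 20 → C6 (MIDI 84).
56 − 84 = -28, so the two pitches are 28 semitones apart.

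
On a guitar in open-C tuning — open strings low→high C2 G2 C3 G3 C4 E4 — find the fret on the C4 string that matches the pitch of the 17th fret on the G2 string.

0

G2 at fret 17 is G2 + 17 semitones = C4.
The open C4 string is 17 semitones above the open G2, so the same pitch on the C4 string lies at fret 17 − 17 = 0.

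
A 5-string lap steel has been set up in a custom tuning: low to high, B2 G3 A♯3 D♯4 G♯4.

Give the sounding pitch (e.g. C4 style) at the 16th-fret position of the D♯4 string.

The open D♯4 string plus 16 semitones: D#–E–F–F#–…–F–F#–G.
The walk passes from B into C once, so the octave number goes from 4 to 5.

G5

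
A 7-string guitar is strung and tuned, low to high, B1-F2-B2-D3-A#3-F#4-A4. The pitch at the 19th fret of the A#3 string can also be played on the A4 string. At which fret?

8

A#3 at fret 19 is A#3 + 19 semitones = F5.
The open A4 string is 11 semitones above the open A#3, so the same pitch on the A4 string lies at fret 19 − 11 = 8.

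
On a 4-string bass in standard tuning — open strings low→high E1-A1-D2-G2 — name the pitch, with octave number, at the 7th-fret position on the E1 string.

B1

Each fret is one semitone, so E1 + 7 = B1.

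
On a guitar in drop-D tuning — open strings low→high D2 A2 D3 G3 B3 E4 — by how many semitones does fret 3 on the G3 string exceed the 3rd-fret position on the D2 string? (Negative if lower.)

17 semitones

G3 at fret 3 → A#3 (MIDI 58); D2 at fret 3 → F2 (MIDI 41).
58 − 41 = 17, so the two pitches are 17 semitones apart.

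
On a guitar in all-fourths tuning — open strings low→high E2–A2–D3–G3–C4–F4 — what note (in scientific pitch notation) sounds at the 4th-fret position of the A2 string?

C#3

A2 is MIDI 45. Adding 4 gives 49, which is C#3.
(Equivalently spelled Db3.)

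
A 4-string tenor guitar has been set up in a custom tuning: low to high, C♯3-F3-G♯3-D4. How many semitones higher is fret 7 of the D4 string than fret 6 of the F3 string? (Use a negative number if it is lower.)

D4 at fret 7 → A4 (MIDI 69); F3 at fret 6 → B3 (MIDI 59).
69 − 59 = 10, so the two pitches are 10 semitones apart.

10 semitones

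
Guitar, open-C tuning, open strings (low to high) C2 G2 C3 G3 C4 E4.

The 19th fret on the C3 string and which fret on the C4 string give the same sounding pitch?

7

C3 at fret 19 is C3 + 19 semitones = G4.
The open C4 string is 12 semitones above the open C3, so the same pitch on the C4 string lies at fret 19 − 12 = 7.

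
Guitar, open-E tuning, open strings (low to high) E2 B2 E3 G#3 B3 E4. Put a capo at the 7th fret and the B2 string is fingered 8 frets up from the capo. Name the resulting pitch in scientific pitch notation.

D4

The capo raises the open B2 by 7 semitones to F#3; fretting 8 more gives B2 + 7 + 8 = B2 + 15 semitones = D4.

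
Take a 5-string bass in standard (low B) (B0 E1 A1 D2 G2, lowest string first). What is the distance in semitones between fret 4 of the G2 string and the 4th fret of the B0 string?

20 semitones

G2 at fret 4 → B2 (MIDI 47); B0 at fret 4 → D♯1 (MIDI 27).
47 − 27 = 20, so the two pitches are 20 semitones apart, with B2 the higher.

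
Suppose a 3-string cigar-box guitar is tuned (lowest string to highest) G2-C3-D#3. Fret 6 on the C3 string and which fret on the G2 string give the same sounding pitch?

C3 at fret 6 is C3 + 6 semitones = F#3.
The open G2 string is 5 semitones below the open C3, so the same pitch on the G2 string lies at fret 6 + 5 = 11.

11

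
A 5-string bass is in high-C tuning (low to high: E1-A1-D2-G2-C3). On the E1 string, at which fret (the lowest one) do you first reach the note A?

From E1, count semitones up the chromatic scale until reaching A: E–F–F#–G–G#–A — 5 steps.

5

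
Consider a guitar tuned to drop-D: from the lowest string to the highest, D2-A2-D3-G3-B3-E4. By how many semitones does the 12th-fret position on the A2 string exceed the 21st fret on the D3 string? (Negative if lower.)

A2 at fret 12 → A3 (MIDI 57); D3 at fret 21 → B4 (MIDI 71).
57 − 71 = -14, so the two pitches are 14 semitones apart.

-14 semitones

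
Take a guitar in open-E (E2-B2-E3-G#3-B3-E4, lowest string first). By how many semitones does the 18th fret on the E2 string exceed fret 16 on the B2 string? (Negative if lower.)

-5 semitones

E2 at fret 18 → A#3 (MIDI 58); B2 at fret 16 → D#4 (MIDI 63).
58 − 63 = -5, so the two pitches are 5 semitones apart.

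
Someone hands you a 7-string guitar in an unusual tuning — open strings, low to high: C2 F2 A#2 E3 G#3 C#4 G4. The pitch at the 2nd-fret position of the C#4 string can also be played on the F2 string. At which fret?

22

C#4 at fret 2 is C#4 + 2 semitones = D#4.
The open F2 string is 20 semitones below the open C#4, so the same pitch on the F2 string lies at fret 2 + 20 = 22.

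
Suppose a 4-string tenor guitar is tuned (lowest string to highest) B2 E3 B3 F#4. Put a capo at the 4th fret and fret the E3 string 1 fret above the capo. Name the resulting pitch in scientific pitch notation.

The capo raises the open E3 by 4 semitones to G#3; fretting 1 more gives E3 + 4 + 1 = E3 + 5 semitones = A3.

A3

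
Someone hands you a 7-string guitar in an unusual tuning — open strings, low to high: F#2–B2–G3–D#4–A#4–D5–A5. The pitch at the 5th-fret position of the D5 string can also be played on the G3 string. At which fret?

24

D5 at fret 5 is D5 + 5 semitones = G5.
The open G3 string is 19 semitones below the open D5, so the same pitch on the G3 string lies at fret 5 + 19 = 24.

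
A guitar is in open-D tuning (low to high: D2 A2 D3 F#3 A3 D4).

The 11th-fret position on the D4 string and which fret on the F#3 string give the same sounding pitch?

19

D4 at fret 11 is D4 + 11 semitones = C#5.
The open F#3 string is 8 semitones below the open D4, so the same pitch on the F#3 string lies at fret 11 + 8 = 19.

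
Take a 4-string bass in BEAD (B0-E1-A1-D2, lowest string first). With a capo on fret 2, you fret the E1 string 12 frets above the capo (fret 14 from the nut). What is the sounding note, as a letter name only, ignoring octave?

F#

The capo raises the open E1 by 2 semitones to F#1; fretting 12 more gives E1 + 2 + 12 = E1 + 14 semitones, landing on F#.
(Also written Gb.)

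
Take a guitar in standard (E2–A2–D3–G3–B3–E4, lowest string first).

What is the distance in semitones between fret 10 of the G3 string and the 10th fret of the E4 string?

9 semitones

G3 at fret 10 → F4 (MIDI 65); E4 at fret 10 → D5 (MIDI 74).
65 − 74 = -9, so the two pitches are 9 semitones apart, with D5 the higher.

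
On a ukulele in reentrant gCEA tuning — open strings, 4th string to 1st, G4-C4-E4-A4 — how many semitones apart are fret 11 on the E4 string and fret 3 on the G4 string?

E4 at fret 11 → D#5 (MIDI 75); G4 at fret 3 → A#4 (MIDI 70).
75 − 70 = 5, so the two pitches are 5 semitones apart, with D#5 the higher.

5 semitones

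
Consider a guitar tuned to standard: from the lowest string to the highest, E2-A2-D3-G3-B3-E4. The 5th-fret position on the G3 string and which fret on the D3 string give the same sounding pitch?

10

G3 at fret 5 is G3 + 5 semitones = C4.
The open D3 string is 5 semitones below the open G3, so the same pitch on the D3 string lies at fret 5 + 5 = 10.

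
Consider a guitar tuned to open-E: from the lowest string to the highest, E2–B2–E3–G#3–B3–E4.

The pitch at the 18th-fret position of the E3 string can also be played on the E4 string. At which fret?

6

Fret 18 on E3 is MIDI 52 + 18 = 70 (A#4). On the E4 string (open MIDI 64), that pitch is 70 − 64 = fret 6.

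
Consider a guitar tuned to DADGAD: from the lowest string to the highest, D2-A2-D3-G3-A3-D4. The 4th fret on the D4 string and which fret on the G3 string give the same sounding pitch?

11

Fret 4 on D4 is MIDI 62 + 4 = 66 (F♯4). On the G3 string (open MIDI 55), that pitch is 66 − 55 = fret 11.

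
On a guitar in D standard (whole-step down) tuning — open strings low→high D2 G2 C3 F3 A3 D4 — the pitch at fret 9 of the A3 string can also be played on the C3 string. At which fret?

18

Fret 9 on A3 is MIDI 57 + 9 = 66 (F#4). On the C3 string (open MIDI 48), that pitch is 66 − 48 = fret 18.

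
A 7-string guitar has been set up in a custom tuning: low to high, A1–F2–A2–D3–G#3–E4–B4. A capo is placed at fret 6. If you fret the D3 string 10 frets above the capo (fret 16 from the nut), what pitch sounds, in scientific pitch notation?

The capo raises the open D3 by 6 semitones to G#3; fretting 10 more gives D3 + 6 + 10 = D3 + 16 semitones = F#4.
(Also written Gb.)

F#4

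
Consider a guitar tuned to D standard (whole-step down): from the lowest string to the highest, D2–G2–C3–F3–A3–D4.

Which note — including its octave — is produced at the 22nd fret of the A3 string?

A3 is MIDI 57. Adding 22 gives 79, which is G5.

G5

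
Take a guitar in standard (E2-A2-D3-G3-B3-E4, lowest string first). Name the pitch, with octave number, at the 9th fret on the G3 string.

Each fret is one semitone, so G3 + 9 = E4.

E4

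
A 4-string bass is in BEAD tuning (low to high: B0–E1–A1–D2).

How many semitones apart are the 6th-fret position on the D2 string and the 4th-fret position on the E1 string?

12 semitones

D2 at fret 6 → G#2 (MIDI 44); E1 at fret 4 → G#1 (MIDI 32).
44 − 32 = 12, so the two pitches are 12 semitones apart, with G#2 the higher.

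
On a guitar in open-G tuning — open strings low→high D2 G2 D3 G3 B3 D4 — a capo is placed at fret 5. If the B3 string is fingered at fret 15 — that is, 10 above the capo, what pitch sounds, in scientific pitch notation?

The capo raises the open B3 by 5 semitones to E4; fretting 10 more gives B3 + 5 + 10 = B3 + 15 semitones = D5.

D5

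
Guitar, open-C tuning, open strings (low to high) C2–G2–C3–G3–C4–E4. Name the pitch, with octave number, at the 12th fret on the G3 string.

G4

Each fret is one semitone, so G3 + 12 = G4.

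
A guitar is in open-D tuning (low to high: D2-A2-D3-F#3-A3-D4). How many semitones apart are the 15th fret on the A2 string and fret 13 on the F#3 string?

7 semitones

A2 at fret 15 → C4 (MIDI 60); F#3 at fret 13 → G4 (MIDI 67).
60 − 67 = -7, so the two pitches are 7 semitones apart, with G4 the higher.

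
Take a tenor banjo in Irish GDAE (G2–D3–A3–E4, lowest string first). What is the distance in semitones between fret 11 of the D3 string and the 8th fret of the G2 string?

D3 at fret 11 → C#4 (MIDI 61); G2 at fret 8 → D#3 (MIDI 51).
61 − 51 = 10, so the two pitches are 10 semitones apart, with C#4 the higher.

10 semitones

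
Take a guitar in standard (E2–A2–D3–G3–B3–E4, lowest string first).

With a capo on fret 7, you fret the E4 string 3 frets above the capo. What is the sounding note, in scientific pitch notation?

The capo raises the open E4 by 7 semitones to B4; fretting 3 more gives E4 + 7 + 3 = E4 + 10 semitones = D5.

D5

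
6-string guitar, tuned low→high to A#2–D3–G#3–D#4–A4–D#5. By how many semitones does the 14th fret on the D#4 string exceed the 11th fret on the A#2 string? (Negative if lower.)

20 semitones

D#4 at fret 14 → F5 (MIDI 77); A#2 at fret 11 → A3 (MIDI 57).
77 − 57 = 20, so the two pitches are 20 semitones apart.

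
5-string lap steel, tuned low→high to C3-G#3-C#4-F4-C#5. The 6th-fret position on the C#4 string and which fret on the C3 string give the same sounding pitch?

C#4 at fret 6 is C#4 + 6 semitones = G4.
The open C3 string is 13 semitones below the open C#4, so the same pitch on the C3 string lies at fret 6 + 13 = 19.

19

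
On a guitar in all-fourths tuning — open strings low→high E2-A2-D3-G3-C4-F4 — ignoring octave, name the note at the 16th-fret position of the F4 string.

A

F4 is MIDI 65. Adding 16 gives 81; 81 mod 12 = 9, i.e. A.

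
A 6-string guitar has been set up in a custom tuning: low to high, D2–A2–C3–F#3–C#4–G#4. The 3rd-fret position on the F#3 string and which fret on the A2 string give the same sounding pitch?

Fret 3 on F#3 is MIDI 54 + 3 = 57 (A3). On the A2 string (open MIDI 45), that pitch is 57 − 45 = fret 12.

12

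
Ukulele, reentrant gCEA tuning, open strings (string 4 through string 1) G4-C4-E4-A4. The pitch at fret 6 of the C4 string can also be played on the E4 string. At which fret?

Fret 6 on C4 is MIDI 60 + 6 = 66 (F♯4). On the E4 string (open MIDI 64), that pitch is 66 − 64 = fret 2.

2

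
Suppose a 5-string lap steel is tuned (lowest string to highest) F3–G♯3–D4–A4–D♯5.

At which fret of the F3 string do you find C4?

C4 is 7 semitones above the open F3 (F–F#–G–G#–A–A#–B–C), so it sits at fret 7.

7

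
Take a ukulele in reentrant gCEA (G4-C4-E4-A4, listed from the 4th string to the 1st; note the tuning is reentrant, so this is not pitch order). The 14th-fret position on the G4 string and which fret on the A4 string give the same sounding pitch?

Fret 14 on G4 is MIDI 67 + 14 = 81 (A5). On the A4 string (open MIDI 69), that pitch is 81 − 69 = fret 12.

12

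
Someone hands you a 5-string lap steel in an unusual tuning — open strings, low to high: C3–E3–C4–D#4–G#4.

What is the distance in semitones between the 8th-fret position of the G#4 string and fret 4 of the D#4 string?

9 semitones

G#4 at fret 8 → E5 (MIDI 76); D#4 at fret 4 → G4 (MIDI 67).
76 − 67 = 9, so the two pitches are 9 semitones apart, with E5 the higher.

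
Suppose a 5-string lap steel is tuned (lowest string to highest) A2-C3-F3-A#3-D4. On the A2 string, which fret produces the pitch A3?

A3 is 12 semitones above the open A2 (A–A#–B–C–…–G–G#–A), so it sits at fret 12.

12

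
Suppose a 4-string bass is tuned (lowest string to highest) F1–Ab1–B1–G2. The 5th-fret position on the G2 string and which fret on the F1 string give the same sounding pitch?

19

Fret 5 on G2 is MIDI 43 + 5 = 48 (C3). On the F1 string (open MIDI 29), that pitch is 48 − 29 = fret 19.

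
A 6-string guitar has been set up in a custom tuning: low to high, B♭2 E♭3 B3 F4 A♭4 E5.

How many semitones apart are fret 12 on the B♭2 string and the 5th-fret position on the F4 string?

B♭2 at fret 12 → B♭3 (MIDI 58); F4 at fret 5 → B♭4 (MIDI 70).
58 − 70 = -12, so the two pitches are 12 semitones apart, with B♭4 the higher.

12 semitones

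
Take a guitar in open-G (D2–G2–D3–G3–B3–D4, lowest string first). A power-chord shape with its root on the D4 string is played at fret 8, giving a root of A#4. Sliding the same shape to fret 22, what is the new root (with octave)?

C6

Moving from fret 8 to fret 22 shifts the root by 14 semitones.
A#4 up 14 semitones is C6.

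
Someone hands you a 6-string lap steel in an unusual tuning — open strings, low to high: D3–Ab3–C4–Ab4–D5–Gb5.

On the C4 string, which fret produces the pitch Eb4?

Eb4 is 3 semitones above the open C4 (C–Db–D–Eb), so it sits at fret 3.

3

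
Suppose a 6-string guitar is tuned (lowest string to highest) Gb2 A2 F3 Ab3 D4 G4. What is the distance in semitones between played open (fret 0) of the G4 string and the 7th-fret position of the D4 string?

G4 at fret 0 → G4 (MIDI 67); D4 at fret 7 → A4 (MIDI 69).
67 − 69 = -2, so the two pitches are 2 semitones apart, with A4 the higher.

2 semitones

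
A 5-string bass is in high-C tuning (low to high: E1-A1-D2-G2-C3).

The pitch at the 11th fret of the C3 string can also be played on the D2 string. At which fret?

21

Fret 11 on C3 is MIDI 48 + 11 = 59 (B3). On the D2 string (open MIDI 38), that pitch is 59 − 38 = fret 21.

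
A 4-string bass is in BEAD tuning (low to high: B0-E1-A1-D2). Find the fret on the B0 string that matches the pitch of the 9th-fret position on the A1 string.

19

A1 at fret 9 is A1 + 9 semitones = F#2.
The open B0 string is 10 semitones below the open A1, so the same pitch on the B0 string lies at fret 9 + 10 = 19.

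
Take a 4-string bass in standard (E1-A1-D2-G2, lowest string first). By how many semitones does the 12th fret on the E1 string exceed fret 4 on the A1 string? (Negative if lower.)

3 semitones

E1 at fret 12 → E2 (MIDI 40); A1 at fret 4 → C#2 (MIDI 37).
40 − 37 = 3, so the two pitches are 3 semitones apart.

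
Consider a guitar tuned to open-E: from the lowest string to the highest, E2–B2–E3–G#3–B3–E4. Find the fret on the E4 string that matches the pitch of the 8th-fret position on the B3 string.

B3 at fret 8 is B3 + 8 semitones = G4.
The open E4 string is 5 semitones above the open B3, so the same pitch on the E4 string lies at fret 8 − 5 = 3.

3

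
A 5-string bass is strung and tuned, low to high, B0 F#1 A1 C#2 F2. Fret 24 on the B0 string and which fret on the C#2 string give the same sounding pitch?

10

B0 at fret 24 is B0 + 24 semitones = B2.
The open C#2 string is 14 semitones above the open B0, so the same pitch on the C#2 string lies at fret 24 − 14 = 10.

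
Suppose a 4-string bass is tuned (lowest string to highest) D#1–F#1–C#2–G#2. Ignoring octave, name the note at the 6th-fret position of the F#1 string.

The open F#1 string plus 6 semitones: F#–G–G#–A–A#–B–C.

C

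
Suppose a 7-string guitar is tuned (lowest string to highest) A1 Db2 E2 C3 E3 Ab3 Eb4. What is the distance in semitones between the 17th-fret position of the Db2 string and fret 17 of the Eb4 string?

Db2 at fret 17 → Gb3 (MIDI 54); Eb4 at fret 17 → Ab5 (MIDI 80).
54 − 80 = -26, so the two pitches are 26 semitones apart, with Ab5 the higher.

26 semitones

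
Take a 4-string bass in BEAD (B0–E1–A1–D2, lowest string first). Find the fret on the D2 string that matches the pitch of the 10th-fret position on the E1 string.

E1 at fret 10 is E1 + 10 semitones = D2.
The open D2 string is 10 semitones above the open E1, so the same pitch on the D2 string lies at fret 10 − 10 = 0.

0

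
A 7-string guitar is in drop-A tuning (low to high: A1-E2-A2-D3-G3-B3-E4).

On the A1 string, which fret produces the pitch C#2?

C#2 is 4 semitones above the open A1 (A–A#–B–C–C#), so it sits at fret 4.

4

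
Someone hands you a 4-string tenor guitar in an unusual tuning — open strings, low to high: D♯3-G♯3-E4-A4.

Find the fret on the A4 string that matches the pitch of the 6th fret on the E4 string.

E4 at fret 6 is E4 + 6 semitones = A♯4.
The open A4 string is 5 semitones above the open E4, so the same pitch on the A4 string lies at fret 6 − 5 = 1.

1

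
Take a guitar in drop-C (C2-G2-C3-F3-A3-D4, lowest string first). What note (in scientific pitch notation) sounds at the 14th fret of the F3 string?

G4

F3 is MIDI 53. Adding 14 gives 67, which is G4.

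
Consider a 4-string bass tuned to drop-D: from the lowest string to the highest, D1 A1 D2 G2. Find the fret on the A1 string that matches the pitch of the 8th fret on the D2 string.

D2 at fret 8 is D2 + 8 semitones = A♯2.
The open A1 string is 5 semitones below the open D2, so the same pitch on the A1 string lies at fret 8 + 5 = 13.

13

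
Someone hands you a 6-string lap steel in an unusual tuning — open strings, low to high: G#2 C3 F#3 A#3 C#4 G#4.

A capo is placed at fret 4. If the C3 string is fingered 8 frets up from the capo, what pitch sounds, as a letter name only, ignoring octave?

C

The capo raises the open C3 by 4 semitones to E3; fretting 8 more gives C3 + 4 + 8 = C3 + 12 semitones, landing on C.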